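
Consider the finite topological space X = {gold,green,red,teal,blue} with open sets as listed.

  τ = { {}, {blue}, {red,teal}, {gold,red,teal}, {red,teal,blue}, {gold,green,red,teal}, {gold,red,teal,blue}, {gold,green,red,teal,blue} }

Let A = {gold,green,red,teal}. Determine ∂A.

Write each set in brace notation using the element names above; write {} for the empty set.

U open, U⊆A: {}, {red,teal}, {gold,red,teal}, {gold,green,red,teal}. int(A) = ⋃ = {gold,green,red,teal}
X∖A={blue}, int(X∖A)={blue}, hence cl(A)={gold,green,red,teal}
∂A: remove int from cl → {}

{}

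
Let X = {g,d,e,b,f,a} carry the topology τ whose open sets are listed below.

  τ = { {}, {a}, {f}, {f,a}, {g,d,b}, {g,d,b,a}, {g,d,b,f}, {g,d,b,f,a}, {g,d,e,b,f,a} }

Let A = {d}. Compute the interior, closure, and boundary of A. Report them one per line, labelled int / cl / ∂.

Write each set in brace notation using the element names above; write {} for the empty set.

open subsets of A: {}; so int(A) = {}
closure: X∖int(X∖A) = X∖{f,a} = {g,d,e,b}
∂A = {g,d,e,b} minus {} = {g,d,e,b}

int(A) = {}
cl(A)  = {g,d,e,b}
∂A     = {g,d,e,b}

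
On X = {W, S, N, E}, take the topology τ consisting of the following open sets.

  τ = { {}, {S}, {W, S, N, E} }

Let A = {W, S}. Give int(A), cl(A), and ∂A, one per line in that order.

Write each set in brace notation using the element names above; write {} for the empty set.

interior: largest open inside A is {S} (from {}, {S})
cl via duality: int({N, E}) = {}, so X∖{} = {W, S, N, E}
cl∖int = {W, N, E}

int(A) = {S}
cl(A)  = {W, S, N, E}
∂A     = {W, N, E}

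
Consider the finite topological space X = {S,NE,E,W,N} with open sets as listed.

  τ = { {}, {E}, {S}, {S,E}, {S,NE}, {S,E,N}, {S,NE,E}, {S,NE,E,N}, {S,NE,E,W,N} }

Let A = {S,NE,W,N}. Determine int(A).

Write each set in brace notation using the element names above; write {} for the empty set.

{S,NE}

U open, U⊆A: {}, {S}, {S,NE}. int(A) = ⋃ = {S,NE}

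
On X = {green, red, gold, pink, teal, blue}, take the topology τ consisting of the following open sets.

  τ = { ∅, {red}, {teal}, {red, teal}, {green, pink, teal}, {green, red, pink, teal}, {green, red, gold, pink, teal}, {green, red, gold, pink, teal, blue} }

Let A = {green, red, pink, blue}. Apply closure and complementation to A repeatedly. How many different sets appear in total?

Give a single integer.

8

closure: X∖int(X∖A) = X∖{teal} = {green, red, gold, pink, blue}
Let k=closure and c=complement:
  1. A     = {green, red, pink, blue}
  2. kA    = {green, red, gold, pink, blue}
  3. cA    = {gold, teal}
  4. ckA   = {teal}
  5. kcA   = {green, gold, pink, teal, blue}
  6. ckcA  = {red}
  7. kckcA = {red, gold, blue}
  8. ckckcA = {green, pink, teal}
— saturated at 8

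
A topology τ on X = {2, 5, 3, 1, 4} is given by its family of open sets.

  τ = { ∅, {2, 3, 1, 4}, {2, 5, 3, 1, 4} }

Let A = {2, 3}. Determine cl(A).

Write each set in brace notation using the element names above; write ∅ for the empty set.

{2, 5, 3, 1, 4}

cl via duality: int({5, 1, 4}) = ∅, so X∖∅ = {2, 5, 3, 1, 4}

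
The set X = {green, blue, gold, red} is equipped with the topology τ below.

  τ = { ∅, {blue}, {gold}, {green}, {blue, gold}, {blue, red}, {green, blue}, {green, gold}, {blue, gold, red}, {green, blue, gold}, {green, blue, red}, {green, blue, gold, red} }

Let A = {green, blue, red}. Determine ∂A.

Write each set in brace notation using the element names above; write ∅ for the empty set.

interior: largest open inside A is {green, blue, red} (from ∅, {green}, {blue}, {green, blue}, {blue, red}, {green, blue, red})
cl via duality: int({gold}) = {gold}, so X∖{gold} = {green, blue, red}
cl∖int = ∅

∅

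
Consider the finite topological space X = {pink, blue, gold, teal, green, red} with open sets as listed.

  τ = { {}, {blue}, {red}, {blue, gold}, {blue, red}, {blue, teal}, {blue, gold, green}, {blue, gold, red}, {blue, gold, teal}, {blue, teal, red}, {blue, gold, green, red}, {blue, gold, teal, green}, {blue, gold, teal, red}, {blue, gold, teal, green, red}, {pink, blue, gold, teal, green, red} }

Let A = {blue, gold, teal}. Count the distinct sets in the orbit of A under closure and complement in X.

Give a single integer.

6

cl via duality: int({pink, green, red}) = {red}, so X∖{red} = {pink, blue, gold, teal, green}
Write k for closure, c for complement:
  1. A     = {blue, gold, teal}
  2. kA    = {pink, blue, gold, teal, green}
  3. cA    = {pink, green, red}
  4. ckA   = {red}
  5. kckA  = {pink, red}
  6. ckckA = {blue, gold, teal, green}
applying k or c yields no new set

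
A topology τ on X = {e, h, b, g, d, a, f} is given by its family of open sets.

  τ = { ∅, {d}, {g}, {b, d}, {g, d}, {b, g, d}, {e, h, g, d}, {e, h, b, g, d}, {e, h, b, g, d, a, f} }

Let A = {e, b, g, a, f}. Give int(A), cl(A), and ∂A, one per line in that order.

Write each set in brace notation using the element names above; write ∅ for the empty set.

interior: largest open inside A is {g} (from ∅, {g})
cl via duality: int({h, d}) = {d}, so X∖{d} = {e, h, b, g, a, f}
cl∖int = {e, h, b, a, f}

int(A) = {g}
cl(A)  = {e, h, b, g, a, f}
∂A     = {e, h, b, a, f}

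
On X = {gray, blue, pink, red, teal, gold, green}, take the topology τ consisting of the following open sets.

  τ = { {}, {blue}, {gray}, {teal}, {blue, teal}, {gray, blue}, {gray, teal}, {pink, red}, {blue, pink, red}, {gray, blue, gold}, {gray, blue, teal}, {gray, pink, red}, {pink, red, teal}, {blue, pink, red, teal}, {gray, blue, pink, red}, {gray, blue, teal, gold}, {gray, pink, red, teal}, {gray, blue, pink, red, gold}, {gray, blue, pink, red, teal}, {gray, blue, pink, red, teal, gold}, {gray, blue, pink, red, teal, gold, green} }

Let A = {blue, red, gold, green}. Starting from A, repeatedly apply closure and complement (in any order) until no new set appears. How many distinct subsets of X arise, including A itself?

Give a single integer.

complement {gray, pink, teal}; its interior {gray, teal}; cl(A) = X∖{gray, teal} = {blue, pink, red, gold, green}
With k = closure, c = complement:
  1. A     = {blue, red, gold, green}
  2. kA    = {blue, pink, red, gold, green}
  3. cA    = {gray, pink, teal}
  4. ckA   = {gray, teal}
  5. kcA   = {gray, pink, red, teal, gold, green}
  6. kckA  = {gray, teal, gold, green}
  7. ckcA  = {blue}
  8. ckckA = {blue, pink, red}
  9. kckcA = {blue, gold, green}
  10. ckckcA = {gray, pink, red, teal}
k, c of each give nothing new

10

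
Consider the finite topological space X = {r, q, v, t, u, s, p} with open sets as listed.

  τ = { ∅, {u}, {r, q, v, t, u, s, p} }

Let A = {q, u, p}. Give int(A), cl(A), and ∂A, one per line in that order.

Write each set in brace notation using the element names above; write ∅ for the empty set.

int(A) = {u}
cl(A)  = {r, q, v, t, u, s, p}
∂A     = {r, q, v, t, s, p}

open subsets of A: ∅, {u}; so int(A) = {u}
closure: X∖int(X∖A) = X∖∅ = {r, q, v, t, u, s, p}
∂A = {r, q, v, t, u, s, p} minus {u} = {r, q, v, t, s, p}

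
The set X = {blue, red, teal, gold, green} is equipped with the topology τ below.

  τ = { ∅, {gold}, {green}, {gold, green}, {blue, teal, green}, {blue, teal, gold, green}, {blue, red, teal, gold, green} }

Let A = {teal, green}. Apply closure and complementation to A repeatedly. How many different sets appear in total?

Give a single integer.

closure: X∖int(X∖A) = X∖{gold} = {blue, red, teal, green}
Let k=closure and c=complement:
  1. A     = {teal, green}
  2. kA    = {blue, red, teal, green}
  3. cA    = {blue, red, gold}
  4. ckA   = {gold}
  5. kcA   = {blue, red, teal, gold}
  6. kckA  = {red, gold}
  7. ckcA  = {green}
  8. ckckA = {blue, teal, green}
— saturated at 8

8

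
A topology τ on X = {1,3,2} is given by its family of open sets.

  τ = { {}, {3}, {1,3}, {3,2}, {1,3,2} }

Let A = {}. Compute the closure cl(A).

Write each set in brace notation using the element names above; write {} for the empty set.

closure: X∖int(X∖A) = X∖{1,3,2} = {}

{}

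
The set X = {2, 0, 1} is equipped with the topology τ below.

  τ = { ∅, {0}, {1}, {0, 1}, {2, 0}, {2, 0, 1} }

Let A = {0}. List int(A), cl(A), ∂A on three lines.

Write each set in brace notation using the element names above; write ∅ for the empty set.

int(A) = {0}
cl(A)  = {2, 0}
∂A     = {2}

interior: largest open inside A is {0} (from ∅, {0})
cl via duality: int({2, 1}) = {1}, so X∖{1} = {2, 0}
cl∖int = {2}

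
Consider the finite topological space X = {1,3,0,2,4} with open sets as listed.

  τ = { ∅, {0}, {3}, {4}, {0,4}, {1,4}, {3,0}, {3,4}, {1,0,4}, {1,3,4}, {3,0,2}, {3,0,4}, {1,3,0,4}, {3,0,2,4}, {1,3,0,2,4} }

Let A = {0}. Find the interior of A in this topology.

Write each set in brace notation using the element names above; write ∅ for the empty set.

opens ⊆ A: ∅, {0}; union → int = {0}

{0}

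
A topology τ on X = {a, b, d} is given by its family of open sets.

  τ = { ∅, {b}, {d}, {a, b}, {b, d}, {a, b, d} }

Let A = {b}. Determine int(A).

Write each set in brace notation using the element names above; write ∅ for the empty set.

opens ⊆ A: ∅, {b}; union → int = {b}

{b}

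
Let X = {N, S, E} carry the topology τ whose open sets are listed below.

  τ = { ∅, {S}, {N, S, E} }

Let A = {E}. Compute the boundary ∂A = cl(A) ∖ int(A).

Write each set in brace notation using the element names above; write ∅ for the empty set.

{N, E}

opens ⊆ A: ∅; union → int = ∅
complement {N, S}; its interior {S}; cl(A) = X∖{S} = {N, E}
boundary = {N, E} ∖ ∅ = {N, E}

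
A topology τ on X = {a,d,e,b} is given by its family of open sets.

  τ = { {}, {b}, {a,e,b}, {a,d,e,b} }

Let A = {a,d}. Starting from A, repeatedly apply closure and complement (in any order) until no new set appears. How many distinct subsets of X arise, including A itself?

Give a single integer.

6

complement {e,b}; its interior {b}; cl(A) = X∖{b} = {a,d,e}
With k = closure, c = complement:
  1. A     = {a,d}
  2. kA    = {a,d,e}
  3. cA    = {e,b}
  4. ckA   = {b}
  5. kcA   = {a,d,e,b}
  6. ckcA  = {}
k, c of each give nothing new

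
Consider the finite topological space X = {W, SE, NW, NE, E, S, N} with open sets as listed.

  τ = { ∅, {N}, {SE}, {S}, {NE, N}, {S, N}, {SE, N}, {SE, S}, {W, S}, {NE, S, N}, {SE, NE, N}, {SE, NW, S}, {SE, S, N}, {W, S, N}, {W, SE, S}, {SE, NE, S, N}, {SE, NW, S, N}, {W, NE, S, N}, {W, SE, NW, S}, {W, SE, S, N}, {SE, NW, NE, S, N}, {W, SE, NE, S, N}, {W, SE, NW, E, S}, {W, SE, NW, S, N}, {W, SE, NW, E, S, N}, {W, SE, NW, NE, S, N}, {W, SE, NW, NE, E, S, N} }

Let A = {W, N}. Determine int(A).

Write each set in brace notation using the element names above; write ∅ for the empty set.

open subsets of A: ∅, {N}; so int(A) = {N}

{N}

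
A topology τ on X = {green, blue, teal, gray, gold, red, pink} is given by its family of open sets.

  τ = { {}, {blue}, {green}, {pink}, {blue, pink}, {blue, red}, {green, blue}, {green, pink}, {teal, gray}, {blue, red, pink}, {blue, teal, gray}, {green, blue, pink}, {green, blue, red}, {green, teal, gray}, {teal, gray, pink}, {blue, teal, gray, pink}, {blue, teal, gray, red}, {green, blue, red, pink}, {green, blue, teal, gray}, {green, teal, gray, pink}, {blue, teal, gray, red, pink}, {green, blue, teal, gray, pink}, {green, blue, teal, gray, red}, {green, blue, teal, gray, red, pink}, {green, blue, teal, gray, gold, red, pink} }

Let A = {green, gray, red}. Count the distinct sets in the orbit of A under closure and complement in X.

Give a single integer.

12

X∖A={blue, teal, gold, pink}, int(X∖A)={blue, pink}, hence cl(A)={green, teal, gray, gold, red}
Orbit (k=closure, c=complement):
  1. A     = {green, gray, red}
  2. kA    = {green, teal, gray, gold, red}
  3. cA    = {blue, teal, gold, pink}
  4. ckA   = {blue, pink}
  5. kcA   = {blue, teal, gray, gold, red, pink}
  6. kckA  = {blue, gold, red, pink}
  7. ckcA  = {green}
  8. ckckA = {green, teal, gray}
  9. kckcA = {green, gold}
  10. kckckA = {green, teal, gray, gold}
  11. ckckcA = {blue, teal, gray, red, pink}
  12. ckckckA = {blue, red, pink}
(closed under both — stop)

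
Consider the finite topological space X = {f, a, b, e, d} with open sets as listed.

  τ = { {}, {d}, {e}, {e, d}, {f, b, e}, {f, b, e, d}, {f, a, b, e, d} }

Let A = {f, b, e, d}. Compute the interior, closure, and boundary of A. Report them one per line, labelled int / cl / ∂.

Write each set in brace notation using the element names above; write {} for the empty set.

int(A) = {f, b, e, d}
cl(A)  = {f, a, b, e, d}
∂A     = {a}

interior: largest open inside A is {f, b, e, d} (from {}, {e}, {d}, {e, d}, {f, b, e}, {f, b, e, d})
cl via duality: int({a}) = {}, so X∖{} = {f, a, b, e, d}
cl∖int = {a}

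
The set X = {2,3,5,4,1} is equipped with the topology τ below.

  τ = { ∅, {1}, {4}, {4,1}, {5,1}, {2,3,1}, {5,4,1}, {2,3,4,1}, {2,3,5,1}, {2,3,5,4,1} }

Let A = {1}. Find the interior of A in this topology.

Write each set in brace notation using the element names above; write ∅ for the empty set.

{1}

U open, U⊆A: ∅, {1}. int(A) = ⋃ = {1}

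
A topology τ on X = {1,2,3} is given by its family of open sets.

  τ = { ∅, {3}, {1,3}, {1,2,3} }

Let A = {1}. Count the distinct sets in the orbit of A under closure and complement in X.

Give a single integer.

6

X∖A={2,3}, int(X∖A)={3}, hence cl(A)={1,2}
Orbit (k=closure, c=complement):
  1. A     = {1}
  2. kA    = {1,2}
  3. cA    = {2,3}
  4. ckA   = {3}
  5. kcA   = {1,2,3}
  6. ckcA  = ∅
(closed under both — stop)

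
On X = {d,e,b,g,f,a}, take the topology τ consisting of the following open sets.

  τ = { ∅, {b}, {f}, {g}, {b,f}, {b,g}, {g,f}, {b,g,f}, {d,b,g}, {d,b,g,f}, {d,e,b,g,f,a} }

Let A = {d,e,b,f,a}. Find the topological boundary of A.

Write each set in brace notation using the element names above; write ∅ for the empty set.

open subsets of A: ∅, {f}, {b}, {b,f}; so int(A) = {b,f}
closure: X∖int(X∖A) = X∖{g} = {d,e,b,f,a}
∂A = {d,e,b,f,a} minus {b,f} = {d,e,a}

{d,e,a}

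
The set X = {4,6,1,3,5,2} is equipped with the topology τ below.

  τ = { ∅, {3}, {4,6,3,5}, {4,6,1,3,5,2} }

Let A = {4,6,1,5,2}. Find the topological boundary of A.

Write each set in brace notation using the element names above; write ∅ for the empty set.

{4,6,1,5,2}

U open, U⊆A: ∅. int(A) = ⋃ = ∅
X∖A={3}, int(X∖A)={3}, hence cl(A)={4,6,1,5,2}
∂A: remove int from cl → {4,6,1,5,2}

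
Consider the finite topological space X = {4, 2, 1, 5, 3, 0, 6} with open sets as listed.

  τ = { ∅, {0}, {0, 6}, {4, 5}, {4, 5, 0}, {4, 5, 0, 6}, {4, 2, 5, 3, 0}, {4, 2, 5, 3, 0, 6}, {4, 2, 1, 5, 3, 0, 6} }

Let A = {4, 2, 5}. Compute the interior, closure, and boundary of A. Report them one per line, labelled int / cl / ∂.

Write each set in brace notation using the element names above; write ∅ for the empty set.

int(A) = {4, 5}
cl(A)  = {4, 2, 1, 5, 3}
∂A     = {2, 1, 3}

U open, U⊆A: ∅, {4, 5}. int(A) = ⋃ = {4, 5}
X∖A={1, 3, 0, 6}, int(X∖A)={0, 6}, hence cl(A)={4, 2, 1, 5, 3}
∂A: remove int from cl → {2, 1, 3}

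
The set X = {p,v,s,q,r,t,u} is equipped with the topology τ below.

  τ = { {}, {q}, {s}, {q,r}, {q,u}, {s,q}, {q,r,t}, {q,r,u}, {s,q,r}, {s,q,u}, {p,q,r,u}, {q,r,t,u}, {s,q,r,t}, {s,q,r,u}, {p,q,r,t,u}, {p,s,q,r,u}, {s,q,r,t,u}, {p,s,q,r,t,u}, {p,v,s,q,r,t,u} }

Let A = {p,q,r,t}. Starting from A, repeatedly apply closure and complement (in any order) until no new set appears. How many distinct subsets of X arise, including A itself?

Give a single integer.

complement {v,s,u}; its interior {s}; cl(A) = X∖{s} = {p,v,q,r,t,u}
With k = closure, c = complement:
  1. A     = {p,q,r,t}
  2. kA    = {p,v,q,r,t,u}
  3. cA    = {v,s,u}
  4. ckA   = {s}
  5. kcA   = {p,v,s,u}
  6. kckA  = {v,s}
  7. ckcA  = {q,r,t}
  8. ckckA = {p,q,r,t,u}
k, c of each give nothing new

8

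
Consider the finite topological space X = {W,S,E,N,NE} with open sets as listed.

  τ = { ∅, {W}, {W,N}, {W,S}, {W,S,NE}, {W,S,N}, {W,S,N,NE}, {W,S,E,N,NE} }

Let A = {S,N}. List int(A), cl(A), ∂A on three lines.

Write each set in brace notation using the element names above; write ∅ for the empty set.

int(A) = ∅
cl(A)  = {S,E,N,NE}
∂A     = {S,E,N,NE}

open subsets of A: ∅; so int(A) = ∅
closure: X∖int(X∖A) = X∖{W} = {S,E,N,NE}
∂A = {S,E,N,NE} minus ∅ = {S,E,N,NE}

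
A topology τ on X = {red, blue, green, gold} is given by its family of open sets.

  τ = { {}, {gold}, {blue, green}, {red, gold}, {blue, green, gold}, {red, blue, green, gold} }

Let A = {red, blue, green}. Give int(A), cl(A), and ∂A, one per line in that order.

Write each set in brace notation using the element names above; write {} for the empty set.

int(A) = {blue, green}
cl(A)  = {red, blue, green}
∂A     = {red}

U open, U⊆A: {}, {blue, green}. int(A) = ⋃ = {blue, green}
X∖A={gold}, int(X∖A)={gold}, hence cl(A)={red, blue, green}
∂A: remove int from cl → {red}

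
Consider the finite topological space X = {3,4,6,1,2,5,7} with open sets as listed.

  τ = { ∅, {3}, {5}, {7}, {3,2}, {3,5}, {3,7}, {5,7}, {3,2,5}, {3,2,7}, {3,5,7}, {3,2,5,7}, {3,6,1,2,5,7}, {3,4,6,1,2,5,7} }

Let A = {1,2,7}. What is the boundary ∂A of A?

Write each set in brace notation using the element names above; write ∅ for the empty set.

{4,6,1,2}

opens ⊆ A: ∅, {7}; union → int = {7}
complement {3,4,6,5}; its interior {3,5}; cl(A) = X∖{3,5} = {4,6,1,2,7}
boundary = {4,6,1,2,7} ∖ {7} = {4,6,1,2}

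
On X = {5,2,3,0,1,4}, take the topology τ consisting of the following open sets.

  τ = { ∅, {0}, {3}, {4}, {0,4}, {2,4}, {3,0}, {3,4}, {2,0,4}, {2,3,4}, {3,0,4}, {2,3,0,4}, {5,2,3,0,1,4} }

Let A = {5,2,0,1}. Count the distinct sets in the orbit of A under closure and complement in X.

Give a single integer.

complement {3,4}; its interior {3,4}; cl(A) = X∖{3,4} = {5,2,0,1}
With k = closure, c = complement:
  1. A     = {5,2,0,1}
  2. cA    = {3,4}
  3. kcA   = {5,2,3,1,4}
  4. ckcA  = {0}
  5. kckcA = {5,0,1}
  6. ckckcA = {2,3,4}
k, c of each give nothing new

6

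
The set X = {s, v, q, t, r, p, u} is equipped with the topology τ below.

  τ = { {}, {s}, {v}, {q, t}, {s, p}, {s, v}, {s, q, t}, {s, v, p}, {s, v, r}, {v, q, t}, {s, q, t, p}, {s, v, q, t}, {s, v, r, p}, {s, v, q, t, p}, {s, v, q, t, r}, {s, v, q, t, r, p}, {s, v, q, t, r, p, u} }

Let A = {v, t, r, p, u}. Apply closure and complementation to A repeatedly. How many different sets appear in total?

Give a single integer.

12

closure: X∖int(X∖A) = X∖{s} = {v, q, t, r, p, u}
Let k=closure and c=complement:
  1. A     = {v, t, r, p, u}
  2. kA    = {v, q, t, r, p, u}
  3. cA    = {s, q}
  4. ckA   = {s}
  5. kcA   = {s, q, t, r, p, u}
  6. kckA  = {s, r, p, u}
  7. ckcA  = {v}
  8. ckckA = {v, q, t}
  9. kckcA = {v, r, u}
  10. kckckA = {v, q, t, r, u}
  11. ckckcA = {s, q, t, p}
  12. ckckckA = {s, p}
— saturated at 12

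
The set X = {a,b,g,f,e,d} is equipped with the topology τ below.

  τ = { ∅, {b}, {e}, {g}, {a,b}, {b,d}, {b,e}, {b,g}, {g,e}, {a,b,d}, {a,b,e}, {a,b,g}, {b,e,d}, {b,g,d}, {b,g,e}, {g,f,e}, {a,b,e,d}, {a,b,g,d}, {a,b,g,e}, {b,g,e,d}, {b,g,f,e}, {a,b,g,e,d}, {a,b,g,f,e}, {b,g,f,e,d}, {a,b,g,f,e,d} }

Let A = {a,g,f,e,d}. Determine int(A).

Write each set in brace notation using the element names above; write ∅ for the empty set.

interior: largest open inside A is {g,f,e} (from ∅, {e}, {g}, {g,e}, {g,f,e})

{g,f,e}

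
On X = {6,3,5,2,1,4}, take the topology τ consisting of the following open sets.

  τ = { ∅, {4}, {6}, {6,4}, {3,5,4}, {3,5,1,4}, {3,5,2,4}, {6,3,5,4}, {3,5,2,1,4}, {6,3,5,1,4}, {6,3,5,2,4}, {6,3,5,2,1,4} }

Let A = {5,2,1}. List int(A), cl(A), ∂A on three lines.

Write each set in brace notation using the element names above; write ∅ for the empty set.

open subsets of A: ∅; so int(A) = ∅
closure: X∖int(X∖A) = X∖{6,4} = {3,5,2,1}
∂A = {3,5,2,1} minus ∅ = {3,5,2,1}

int(A) = ∅
cl(A)  = {3,5,2,1}
∂A     = {3,5,2,1}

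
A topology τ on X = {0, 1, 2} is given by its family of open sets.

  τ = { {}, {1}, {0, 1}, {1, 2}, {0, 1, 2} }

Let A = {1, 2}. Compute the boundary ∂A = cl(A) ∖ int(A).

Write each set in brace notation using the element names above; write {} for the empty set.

{0}

U open, U⊆A: {}, {1}, {1, 2}. int(A) = ⋃ = {1, 2}
X∖A={0}, int(X∖A)={}, hence cl(A)={0, 1, 2}
∂A: remove int from cl → {0}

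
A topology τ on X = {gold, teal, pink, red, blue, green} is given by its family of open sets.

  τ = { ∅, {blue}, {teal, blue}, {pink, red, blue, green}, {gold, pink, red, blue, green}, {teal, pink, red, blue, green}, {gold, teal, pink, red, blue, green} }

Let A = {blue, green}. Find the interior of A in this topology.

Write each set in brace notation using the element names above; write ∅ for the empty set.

open subsets of A: ∅, {blue}; so int(A) = {blue}

{blue}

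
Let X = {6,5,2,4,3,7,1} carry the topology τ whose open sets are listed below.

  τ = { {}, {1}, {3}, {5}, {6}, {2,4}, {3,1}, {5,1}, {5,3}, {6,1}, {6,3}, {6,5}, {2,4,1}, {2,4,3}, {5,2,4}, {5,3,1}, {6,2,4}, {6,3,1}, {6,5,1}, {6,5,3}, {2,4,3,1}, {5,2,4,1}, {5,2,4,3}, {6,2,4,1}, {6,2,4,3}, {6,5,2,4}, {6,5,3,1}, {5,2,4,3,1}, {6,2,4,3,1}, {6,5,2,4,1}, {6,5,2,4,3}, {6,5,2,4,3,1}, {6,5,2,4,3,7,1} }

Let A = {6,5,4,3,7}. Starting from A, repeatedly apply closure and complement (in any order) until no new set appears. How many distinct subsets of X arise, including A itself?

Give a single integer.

complement {2,1}; its interior {1}; cl(A) = X∖{1} = {6,5,2,4,3,7}
With k = closure, c = complement:
  1. A     = {6,5,4,3,7}
  2. kA    = {6,5,2,4,3,7}
  3. cA    = {2,1}
  4. ckA   = {1}
  5. kcA   = {2,4,7,1}
  6. kckA  = {7,1}
  7. ckcA  = {6,5,3}
  8. ckckA = {6,5,2,4,3}
  9. kckcA = {6,5,3,7}
  10. ckckcA = {2,4,1}
k, c of each give nothing new

10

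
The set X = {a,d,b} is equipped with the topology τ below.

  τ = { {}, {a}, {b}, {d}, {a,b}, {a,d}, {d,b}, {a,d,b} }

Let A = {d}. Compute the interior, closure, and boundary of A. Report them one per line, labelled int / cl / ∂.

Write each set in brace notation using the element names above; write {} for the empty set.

int(A) = {d}
cl(A)  = {d}
∂A     = {}

interior: largest open inside A is {d} (from {}, {d})
cl via duality: int({a,b}) = {a,b}, so X∖{a,b} = {d}
cl∖int = {}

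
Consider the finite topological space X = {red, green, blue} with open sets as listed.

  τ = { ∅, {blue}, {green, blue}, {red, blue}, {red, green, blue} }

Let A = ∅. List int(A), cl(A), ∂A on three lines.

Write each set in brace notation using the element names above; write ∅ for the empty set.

int(A) = ∅
cl(A)  = ∅
∂A     = ∅

U open, U⊆A: ∅. int(A) = ⋃ = ∅
X∖A={red, green, blue}, int(X∖A)={red, green, blue}, hence cl(A)=∅
∂A: remove int from cl → ∅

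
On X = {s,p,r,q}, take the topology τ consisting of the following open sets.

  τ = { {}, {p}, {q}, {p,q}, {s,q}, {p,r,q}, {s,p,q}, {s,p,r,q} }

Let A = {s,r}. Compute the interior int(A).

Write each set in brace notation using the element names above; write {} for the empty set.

U open, U⊆A: {}. int(A) = ⋃ = {}

{}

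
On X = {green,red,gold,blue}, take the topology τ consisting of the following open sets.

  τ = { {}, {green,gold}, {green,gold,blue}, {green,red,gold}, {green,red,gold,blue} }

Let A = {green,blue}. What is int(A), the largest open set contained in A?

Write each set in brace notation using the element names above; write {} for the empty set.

opens ⊆ A: {}; union → int = {}

{}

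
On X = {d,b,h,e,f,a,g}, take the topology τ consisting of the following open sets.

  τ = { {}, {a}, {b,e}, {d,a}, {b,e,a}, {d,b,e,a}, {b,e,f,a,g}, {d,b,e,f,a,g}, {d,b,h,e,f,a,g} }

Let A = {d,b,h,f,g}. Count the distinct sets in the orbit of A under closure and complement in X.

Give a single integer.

X∖A={e,a}, int(X∖A)={a}, hence cl(A)={d,b,h,e,f,g}
Orbit (k=closure, c=complement):
  1. A     = {d,b,h,f,g}
  2. kA    = {d,b,h,e,f,g}
  3. cA    = {e,a}
  4. ckA   = {a}
  5. kcA   = {d,b,h,e,f,a,g}
  6. kckA  = {d,h,f,a,g}
  7. ckcA  = {}
  8. ckckA = {b,e}
  9. kckckA = {b,h,e,f,g}
  10. ckckckA = {d,a}
(closed under both — stop)

10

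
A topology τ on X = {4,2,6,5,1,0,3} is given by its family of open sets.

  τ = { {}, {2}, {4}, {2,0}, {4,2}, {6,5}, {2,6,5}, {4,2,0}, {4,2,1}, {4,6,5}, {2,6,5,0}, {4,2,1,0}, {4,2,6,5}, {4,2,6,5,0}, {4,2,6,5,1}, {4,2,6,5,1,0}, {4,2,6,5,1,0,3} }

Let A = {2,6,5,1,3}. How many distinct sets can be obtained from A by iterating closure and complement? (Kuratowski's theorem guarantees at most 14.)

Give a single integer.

cl via duality: int({4,0}) = {4}, so X∖{4} = {2,6,5,1,0,3}
Write k for closure, c for complement:
  1. A     = {2,6,5,1,3}
  2. kA    = {2,6,5,1,0,3}
  3. cA    = {4,0}
  4. ckA   = {4}
  5. kcA   = {4,1,0,3}
  6. kckA  = {4,1,3}
  7. ckcA  = {2,6,5}
  8. ckckA = {2,6,5,0}
applying k or c yields no new set

8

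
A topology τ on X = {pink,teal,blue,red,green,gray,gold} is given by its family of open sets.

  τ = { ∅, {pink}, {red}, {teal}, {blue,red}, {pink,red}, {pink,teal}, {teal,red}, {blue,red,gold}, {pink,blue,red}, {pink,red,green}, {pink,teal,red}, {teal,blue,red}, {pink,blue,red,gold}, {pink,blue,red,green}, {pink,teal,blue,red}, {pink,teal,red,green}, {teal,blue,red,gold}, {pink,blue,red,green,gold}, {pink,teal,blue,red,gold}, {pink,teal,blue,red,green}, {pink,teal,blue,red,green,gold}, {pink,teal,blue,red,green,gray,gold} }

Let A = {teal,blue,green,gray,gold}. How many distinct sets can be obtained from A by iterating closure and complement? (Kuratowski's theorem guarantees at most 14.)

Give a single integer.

complement {pink,red}; its interior {pink,red}; cl(A) = X∖{pink,red} = {teal,blue,green,gray,gold}
With k = closure, c = complement:
  1. A     = {teal,blue,green,gray,gold}
  2. cA    = {pink,red}
  3. kcA   = {pink,blue,red,green,gray,gold}
  4. ckcA  = {teal}
  5. kckcA = {teal,gray}
  6. ckckcA = {pink,blue,red,green,gold}
k, c of each give nothing new

6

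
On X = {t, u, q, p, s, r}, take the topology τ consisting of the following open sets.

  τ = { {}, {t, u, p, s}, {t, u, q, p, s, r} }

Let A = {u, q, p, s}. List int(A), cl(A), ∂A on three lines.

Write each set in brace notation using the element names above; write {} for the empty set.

int(A) = {}
cl(A)  = {t, u, q, p, s, r}
∂A     = {t, u, q, p, s, r}

interior: largest open inside A is {} (from {})
cl via duality: int({t, r}) = {}, so X∖{} = {t, u, q, p, s, r}
cl∖int = {t, u, q, p, s, r}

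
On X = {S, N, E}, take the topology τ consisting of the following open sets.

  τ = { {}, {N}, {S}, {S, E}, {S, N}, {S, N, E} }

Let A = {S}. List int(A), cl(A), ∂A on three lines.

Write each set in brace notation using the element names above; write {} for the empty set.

open subsets of A: {}, {S}; so int(A) = {S}
closure: X∖int(X∖A) = X∖{N} = {S, E}
∂A = {S, E} minus {S} = {E}

int(A) = {S}
cl(A)  = {S, E}
∂A     = {E}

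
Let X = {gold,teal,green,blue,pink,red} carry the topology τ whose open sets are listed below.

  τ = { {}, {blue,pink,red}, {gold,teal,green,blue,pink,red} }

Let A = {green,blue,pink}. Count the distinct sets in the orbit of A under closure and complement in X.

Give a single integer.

cl via duality: int({gold,teal,red}) = {}, so X∖{} = {gold,teal,green,blue,pink,red}
Write k for closure, c for complement:
  1. A     = {green,blue,pink}
  2. kA    = {gold,teal,green,blue,pink,red}
  3. cA    = {gold,teal,red}
  4. ckA   = {}
applying k or c yields no new set

4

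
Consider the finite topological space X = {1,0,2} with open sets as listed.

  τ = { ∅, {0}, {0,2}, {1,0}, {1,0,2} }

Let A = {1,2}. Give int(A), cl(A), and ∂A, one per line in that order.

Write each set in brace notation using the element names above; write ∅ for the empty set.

int(A) = ∅
cl(A)  = {1,2}
∂A     = {1,2}

open subsets of A: ∅; so int(A) = ∅
closure: X∖int(X∖A) = X∖{0} = {1,2}
∂A = {1,2} minus ∅ = {1,2}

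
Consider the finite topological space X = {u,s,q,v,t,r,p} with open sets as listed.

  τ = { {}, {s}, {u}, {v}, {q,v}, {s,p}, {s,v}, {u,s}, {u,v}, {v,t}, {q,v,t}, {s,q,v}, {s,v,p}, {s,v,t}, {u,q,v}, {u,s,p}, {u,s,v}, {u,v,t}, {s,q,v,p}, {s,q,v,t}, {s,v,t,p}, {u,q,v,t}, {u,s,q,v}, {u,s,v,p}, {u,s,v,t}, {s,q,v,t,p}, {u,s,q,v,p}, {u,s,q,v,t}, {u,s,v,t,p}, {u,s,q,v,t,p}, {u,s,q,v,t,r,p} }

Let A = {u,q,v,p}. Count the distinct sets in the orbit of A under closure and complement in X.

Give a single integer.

closure: X∖int(X∖A) = X∖{s} = {u,q,v,t,r,p}
Let k=closure and c=complement:
  1. A     = {u,q,v,p}
  2. kA    = {u,q,v,t,r,p}
  3. cA    = {s,t,r}
  4. ckA   = {s}
  5. kcA   = {s,t,r,p}
  6. kckA  = {s,r,p}
  7. ckcA  = {u,q,v}
  8. ckckA = {u,q,v,t}
  9. kckcA = {u,q,v,t,r}
  10. ckckcA = {s,p}
— saturated at 10

10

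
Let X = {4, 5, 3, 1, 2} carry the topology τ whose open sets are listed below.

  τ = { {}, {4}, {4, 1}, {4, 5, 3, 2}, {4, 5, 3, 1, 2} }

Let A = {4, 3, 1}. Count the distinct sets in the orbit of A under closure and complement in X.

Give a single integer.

6

complement {5, 2}; its interior {}; cl(A) = X∖{} = {4, 5, 3, 1, 2}
With k = closure, c = complement:
  1. A     = {4, 3, 1}
  2. kA    = {4, 5, 3, 1, 2}
  3. cA    = {5, 2}
  4. ckA   = {}
  5. kcA   = {5, 3, 2}
  6. ckcA  = {4, 1}
k, c of each give nothing new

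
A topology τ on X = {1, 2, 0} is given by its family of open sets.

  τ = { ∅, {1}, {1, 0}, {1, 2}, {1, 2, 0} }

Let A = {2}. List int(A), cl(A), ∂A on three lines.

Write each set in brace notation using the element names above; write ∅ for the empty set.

int(A) = ∅
cl(A)  = {2}
∂A     = {2}

opens ⊆ A: ∅; union → int = ∅
complement {1, 0}; its interior {1, 0}; cl(A) = X∖{1, 0} = {2}
boundary = {2} ∖ ∅ = {2}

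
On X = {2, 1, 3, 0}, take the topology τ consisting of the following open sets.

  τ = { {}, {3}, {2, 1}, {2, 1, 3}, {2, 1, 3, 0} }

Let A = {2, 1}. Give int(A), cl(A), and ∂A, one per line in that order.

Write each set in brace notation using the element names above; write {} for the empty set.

int(A) = {2, 1}
cl(A)  = {2, 1, 0}
∂A     = {0}

interior: largest open inside A is {2, 1} (from {}, {2, 1})
cl via duality: int({3, 0}) = {3}, so X∖{3} = {2, 1, 0}
cl∖int = {0}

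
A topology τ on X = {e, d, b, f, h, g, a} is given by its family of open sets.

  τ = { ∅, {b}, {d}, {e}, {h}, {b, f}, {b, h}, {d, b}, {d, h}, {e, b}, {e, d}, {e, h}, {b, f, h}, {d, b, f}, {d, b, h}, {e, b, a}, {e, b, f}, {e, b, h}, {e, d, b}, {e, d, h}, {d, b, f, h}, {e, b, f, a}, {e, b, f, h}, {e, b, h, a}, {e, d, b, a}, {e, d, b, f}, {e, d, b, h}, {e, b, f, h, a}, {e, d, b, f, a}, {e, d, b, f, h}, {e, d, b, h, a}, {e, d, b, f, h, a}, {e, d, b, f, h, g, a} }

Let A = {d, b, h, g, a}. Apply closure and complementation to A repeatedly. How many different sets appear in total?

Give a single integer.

8

closure: X∖int(X∖A) = X∖{e} = {d, b, f, h, g, a}
Let k=closure and c=complement:
  1. A     = {d, b, h, g, a}
  2. kA    = {d, b, f, h, g, a}
  3. cA    = {e, f}
  4. ckA   = {e}
  5. kcA   = {e, f, g, a}
  6. kckA  = {e, g, a}
  7. ckcA  = {d, b, h}
  8. ckckA = {d, b, f, h}
— saturated at 8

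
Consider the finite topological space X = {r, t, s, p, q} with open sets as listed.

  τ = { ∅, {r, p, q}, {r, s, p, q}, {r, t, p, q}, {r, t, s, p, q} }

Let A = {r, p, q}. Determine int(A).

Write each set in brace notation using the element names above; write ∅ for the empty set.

{r, p, q}

opens ⊆ A: ∅, {r, p, q}; union → int = {r, p, q}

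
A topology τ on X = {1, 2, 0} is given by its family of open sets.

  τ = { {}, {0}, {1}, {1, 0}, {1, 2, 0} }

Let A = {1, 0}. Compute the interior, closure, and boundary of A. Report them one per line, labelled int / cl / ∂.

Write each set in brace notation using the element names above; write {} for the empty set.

U open, U⊆A: {}, {0}, {1}, {1, 0}. int(A) = ⋃ = {1, 0}
X∖A={2}, int(X∖A)={}, hence cl(A)={1, 2, 0}
∂A: remove int from cl → {2}

int(A) = {1, 0}
cl(A)  = {1, 2, 0}
∂A     = {2}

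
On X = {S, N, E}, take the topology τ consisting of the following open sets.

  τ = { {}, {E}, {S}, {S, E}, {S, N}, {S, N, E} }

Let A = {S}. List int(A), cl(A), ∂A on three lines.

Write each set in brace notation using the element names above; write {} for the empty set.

int(A) = {S}
cl(A)  = {S, N}
∂A     = {N}

opens ⊆ A: {}, {S}; union → int = {S}
complement {N, E}; its interior {E}; cl(A) = X∖{E} = {S, N}
boundary = {S, N} ∖ {S} = {N}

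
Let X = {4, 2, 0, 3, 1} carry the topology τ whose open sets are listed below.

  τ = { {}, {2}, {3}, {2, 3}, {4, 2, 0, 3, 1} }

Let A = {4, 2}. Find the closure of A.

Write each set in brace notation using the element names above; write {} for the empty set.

cl via duality: int({0, 3, 1}) = {3}, so X∖{3} = {4, 2, 0, 1}

{4, 2, 0, 1}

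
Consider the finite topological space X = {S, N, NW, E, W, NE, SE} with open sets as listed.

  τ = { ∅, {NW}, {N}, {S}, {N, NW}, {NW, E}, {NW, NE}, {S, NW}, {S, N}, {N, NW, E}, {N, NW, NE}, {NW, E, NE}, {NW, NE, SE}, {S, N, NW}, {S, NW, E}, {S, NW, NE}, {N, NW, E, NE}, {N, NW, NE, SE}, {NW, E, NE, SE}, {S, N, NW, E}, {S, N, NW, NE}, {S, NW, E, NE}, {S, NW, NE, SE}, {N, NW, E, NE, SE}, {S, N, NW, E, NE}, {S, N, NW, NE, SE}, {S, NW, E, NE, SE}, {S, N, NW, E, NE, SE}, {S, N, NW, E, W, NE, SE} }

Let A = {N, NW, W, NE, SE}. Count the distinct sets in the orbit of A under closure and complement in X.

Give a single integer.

X∖A={S, E}, int(X∖A)={S}, hence cl(A)={N, NW, E, W, NE, SE}
Orbit (k=closure, c=complement):
  1. A     = {N, NW, W, NE, SE}
  2. kA    = {N, NW, E, W, NE, SE}
  3. cA    = {S, E}
  4. ckA   = {S}
  5. kcA   = {S, E, W}
  6. kckA  = {S, W}
  7. ckcA  = {N, NW, NE, SE}
  8. ckckA = {N, NW, E, NE, SE}
(closed under both — stop)

8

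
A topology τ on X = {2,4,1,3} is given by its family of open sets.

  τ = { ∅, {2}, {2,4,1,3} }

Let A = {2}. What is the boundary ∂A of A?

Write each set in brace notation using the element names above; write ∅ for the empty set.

{4,1,3}

interior: largest open inside A is {2} (from ∅, {2})
cl via duality: int({4,1,3}) = ∅, so X∖∅ = {2,4,1,3}
cl∖int = {4,1,3}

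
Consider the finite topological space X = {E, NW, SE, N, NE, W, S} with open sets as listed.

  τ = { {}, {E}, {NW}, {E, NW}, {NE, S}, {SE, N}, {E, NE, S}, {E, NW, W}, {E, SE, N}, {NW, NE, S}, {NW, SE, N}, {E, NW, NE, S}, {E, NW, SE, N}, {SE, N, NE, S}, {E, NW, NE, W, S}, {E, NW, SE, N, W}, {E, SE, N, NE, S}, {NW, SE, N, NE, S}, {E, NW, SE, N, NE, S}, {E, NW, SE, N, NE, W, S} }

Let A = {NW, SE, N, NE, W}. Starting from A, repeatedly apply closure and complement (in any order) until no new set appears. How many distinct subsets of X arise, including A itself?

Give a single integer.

cl via duality: int({E, S}) = {E}, so X∖{E} = {NW, SE, N, NE, W, S}
Write k for closure, c for complement:
  1. A     = {NW, SE, N, NE, W}
  2. kA    = {NW, SE, N, NE, W, S}
  3. cA    = {E, S}
  4. ckA   = {E}
  5. kcA   = {E, NE, W, S}
  6. kckA  = {E, W}
  7. ckcA  = {NW, SE, N}
  8. ckckA = {NW, SE, N, NE, S}
  9. kckcA = {NW, SE, N, W}
  10. ckckcA = {E, NE, S}
applying k or c yields no new set

10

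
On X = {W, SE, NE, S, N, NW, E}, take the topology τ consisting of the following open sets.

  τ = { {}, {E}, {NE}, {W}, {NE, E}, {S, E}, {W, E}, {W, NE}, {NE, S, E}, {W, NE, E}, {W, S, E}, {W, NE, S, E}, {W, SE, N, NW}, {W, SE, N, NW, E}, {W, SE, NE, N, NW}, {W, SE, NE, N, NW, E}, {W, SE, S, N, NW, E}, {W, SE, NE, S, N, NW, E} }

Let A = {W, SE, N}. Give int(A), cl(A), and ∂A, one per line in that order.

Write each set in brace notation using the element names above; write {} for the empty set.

int(A) = {W}
cl(A)  = {W, SE, N, NW}
∂A     = {SE, N, NW}

opens ⊆ A: {}, {W}; union → int = {W}
complement {NE, S, NW, E}; its interior {NE, S, E}; cl(A) = X∖{NE, S, E} = {W, SE, N, NW}
boundary = {W, SE, N, NW} ∖ {W} = {SE, N, NW}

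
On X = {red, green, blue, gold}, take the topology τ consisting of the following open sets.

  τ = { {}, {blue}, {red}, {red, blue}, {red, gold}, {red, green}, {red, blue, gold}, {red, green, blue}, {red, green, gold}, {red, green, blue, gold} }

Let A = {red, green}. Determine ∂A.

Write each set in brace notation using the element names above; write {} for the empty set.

opens ⊆ A: {}, {red}, {red, green}; union → int = {red, green}
complement {blue, gold}; its interior {blue}; cl(A) = X∖{blue} = {red, green, gold}
boundary = {red, green, gold} ∖ {red, green} = {gold}

{gold}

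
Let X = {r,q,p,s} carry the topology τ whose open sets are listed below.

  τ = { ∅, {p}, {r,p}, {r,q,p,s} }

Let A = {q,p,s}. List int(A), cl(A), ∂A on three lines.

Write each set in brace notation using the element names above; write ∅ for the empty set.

int(A) = {p}
cl(A)  = {r,q,p,s}
∂A     = {r,q,s}

interior: largest open inside A is {p} (from ∅, {p})
cl via duality: int({r}) = ∅, so X∖∅ = {r,q,p,s}
cl∖int = {r,q,s}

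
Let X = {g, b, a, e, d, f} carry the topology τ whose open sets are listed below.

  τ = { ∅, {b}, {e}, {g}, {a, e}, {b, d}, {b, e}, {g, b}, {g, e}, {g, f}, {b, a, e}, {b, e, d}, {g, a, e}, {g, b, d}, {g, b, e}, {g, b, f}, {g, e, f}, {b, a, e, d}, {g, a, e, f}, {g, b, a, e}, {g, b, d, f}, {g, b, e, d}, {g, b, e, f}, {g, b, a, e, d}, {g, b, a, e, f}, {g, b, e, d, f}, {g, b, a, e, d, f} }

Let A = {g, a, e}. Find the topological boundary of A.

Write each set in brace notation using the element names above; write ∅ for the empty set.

interior: largest open inside A is {g, a, e} (from ∅, {e}, {g}, {g, e}, {a, e}, {g, a, e})
cl via duality: int({b, d, f}) = {b, d}, so X∖{b, d} = {g, a, e, f}
cl∖int = {f}

{f}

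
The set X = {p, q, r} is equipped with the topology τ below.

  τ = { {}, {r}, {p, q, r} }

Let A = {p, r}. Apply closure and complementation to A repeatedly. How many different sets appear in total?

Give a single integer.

complement {q}; its interior {}; cl(A) = X∖{} = {p, q, r}
With k = closure, c = complement:
  1. A     = {p, r}
  2. kA    = {p, q, r}
  3. cA    = {q}
  4. ckA   = {}
  5. kcA   = {p, q}
  6. ckcA  = {r}
k, c of each give nothing new

6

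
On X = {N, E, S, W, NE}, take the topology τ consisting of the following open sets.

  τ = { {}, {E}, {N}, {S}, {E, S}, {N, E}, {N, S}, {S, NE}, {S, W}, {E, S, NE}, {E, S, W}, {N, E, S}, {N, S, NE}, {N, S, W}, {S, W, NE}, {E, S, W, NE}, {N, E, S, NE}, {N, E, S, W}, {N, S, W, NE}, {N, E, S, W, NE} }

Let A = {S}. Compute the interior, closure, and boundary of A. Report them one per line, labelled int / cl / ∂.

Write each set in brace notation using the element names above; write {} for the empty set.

open subsets of A: {}, {S}; so int(A) = {S}
closure: X∖int(X∖A) = X∖{N, E} = {S, W, NE}
∂A = {S, W, NE} minus {S} = {W, NE}

int(A) = {S}
cl(A)  = {S, W, NE}
∂A     = {W, NE}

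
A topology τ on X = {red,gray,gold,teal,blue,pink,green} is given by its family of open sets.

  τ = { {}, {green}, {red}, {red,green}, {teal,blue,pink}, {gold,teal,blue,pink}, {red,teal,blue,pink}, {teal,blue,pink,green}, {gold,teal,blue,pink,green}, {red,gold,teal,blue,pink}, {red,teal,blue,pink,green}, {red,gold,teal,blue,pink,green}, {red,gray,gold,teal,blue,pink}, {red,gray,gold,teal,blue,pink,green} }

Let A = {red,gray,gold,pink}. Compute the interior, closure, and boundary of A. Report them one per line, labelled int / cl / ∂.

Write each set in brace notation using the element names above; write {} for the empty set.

opens ⊆ A: {}, {red}; union → int = {red}
complement {teal,blue,green}; its interior {green}; cl(A) = X∖{green} = {red,gray,gold,teal,blue,pink}
boundary = {red,gray,gold,teal,blue,pink} ∖ {red} = {gray,gold,teal,blue,pink}

int(A) = {red}
cl(A)  = {red,gray,gold,teal,blue,pink}
∂A     = {gray,gold,teal,blue,pink}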